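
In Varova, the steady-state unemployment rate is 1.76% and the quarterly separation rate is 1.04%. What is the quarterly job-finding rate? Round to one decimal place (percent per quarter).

Job-finding rate ≈ 58.1% per quarter.

From u* = s/(s+f): f = s·(1−u)/u.
f = 1.04 × (1 − 0.0176) / 0.0176 = 1.0217 / 0.0176 ≈ 58.1% per quarter.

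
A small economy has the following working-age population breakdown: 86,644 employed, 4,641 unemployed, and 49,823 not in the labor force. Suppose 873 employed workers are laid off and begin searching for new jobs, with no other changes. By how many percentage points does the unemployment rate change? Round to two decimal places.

Initially, labor force = 86,644 + 4,641 = 91,285, so u = 4,641/91,285 = 5.08%.
After the change, employed falls and unemployed rises by 873; labor force unchanged → E = 85,771, U = 5,514, labor force = 91,285.
New unemployment rate = 5,514 / 91,285 = 6.04%.
Change = 6.04% − 5.08% = +0.96 percentage points.

The unemployment rate changes by +0.96 percentage points.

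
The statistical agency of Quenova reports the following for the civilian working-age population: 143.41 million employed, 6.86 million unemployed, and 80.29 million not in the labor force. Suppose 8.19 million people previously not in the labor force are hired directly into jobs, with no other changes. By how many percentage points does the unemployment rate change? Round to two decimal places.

The unemployment rate changes by −0.24 percentage points.

Initially, labor force = 143.41 + 6.86 = 150.27 million, so u = 6.86/150.27 = 4.57%.
After the change, employed and labor force both rise by 8.19; unemployed unchanged → E = 151.60, U = 6.86, labor force = 158.46 million.
New unemployment rate = 6.86 / 158.46 = 4.33%.
Change = 4.33% − 4.57% = −0.24 percentage points.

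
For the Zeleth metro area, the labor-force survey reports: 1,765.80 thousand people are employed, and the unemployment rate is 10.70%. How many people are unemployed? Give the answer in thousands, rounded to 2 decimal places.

Let U be the number unemployed. The labor force is E + U, and U/(E+U) = 0.1070.
So U = 0.1070 × 1,765.80 / (1 − 0.1070) = 188.9406 / 0.8930 ≈ 211.58 thousand.

About 211.58 thousand are unemployed.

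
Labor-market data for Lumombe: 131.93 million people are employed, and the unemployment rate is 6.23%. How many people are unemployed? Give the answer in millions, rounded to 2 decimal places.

About 8.77 million are unemployed.

Let U be the number unemployed. The labor force is E + U, and U/(E+U) = 0.0623.
So U = 0.0623 × 131.93 / (1 − 0.0623) = 8.2192 / 0.9377 ≈ 8.77 million.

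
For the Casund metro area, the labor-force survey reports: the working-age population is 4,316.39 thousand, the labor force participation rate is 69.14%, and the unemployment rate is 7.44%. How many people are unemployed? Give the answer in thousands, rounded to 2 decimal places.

About 222.04 thousand are unemployed.

Labor force = 0.6914 × 4,316.39 = 2,984.35 thousand.
Unemployed = 0.0744 × 2,984.35 ≈ 222.04 thousand.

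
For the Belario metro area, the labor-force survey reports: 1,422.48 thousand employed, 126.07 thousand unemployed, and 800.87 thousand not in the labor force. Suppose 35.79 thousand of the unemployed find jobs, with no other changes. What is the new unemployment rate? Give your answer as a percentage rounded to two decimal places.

New unemployment rate ≈ 5.83%.

Initially, labor force = 1,422.48 + 126.07 = 1,548.55 thousand, so u = 126.07/1,548.55 = 8.14%.
After the change, unemployed falls and employed rises by 35.79; labor force unchanged → E = 1,458.27, U = 90.28, labor force = 1,548.55 thousand.
New unemployment rate = 90.28 / 1,548.55 = 5.83%.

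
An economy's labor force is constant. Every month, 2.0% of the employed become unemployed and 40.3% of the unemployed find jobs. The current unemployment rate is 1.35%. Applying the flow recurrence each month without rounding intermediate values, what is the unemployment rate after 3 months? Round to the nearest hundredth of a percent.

With a fixed labor force, u_{t+1} = u_t + s·(1−u_t) − f·u_t = u_t·(1−s−f) + s.
Here 1−s−f = 0.577 and s = 0.020.
u_1 = 0.013500 × 0.577 + 0.020 = 0.027790.
u_2 = 0.027790 × 0.577 + 0.020 = 0.036035.
u_3 = 0.036035 × 0.577 + 0.020 = 0.040792.

Unemployment rate after three months ≈ 4.08%.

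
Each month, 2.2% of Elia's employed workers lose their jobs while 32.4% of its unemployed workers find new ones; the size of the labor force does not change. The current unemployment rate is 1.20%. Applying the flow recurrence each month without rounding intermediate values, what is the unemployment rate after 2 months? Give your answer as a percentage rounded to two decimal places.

Unemployment rate after two months ≈ 4.15%.

With a fixed labor force, u_{t+1} = u_t + s·(1−u_t) − f·u_t = u_t·(1−s−f) + s.
Here 1−s−f = 0.654 and s = 0.022.
u_1 = 0.012000 × 0.654 + 0.022 = 0.029848.
u_2 = 0.029848 × 0.654 + 0.022 = 0.041521.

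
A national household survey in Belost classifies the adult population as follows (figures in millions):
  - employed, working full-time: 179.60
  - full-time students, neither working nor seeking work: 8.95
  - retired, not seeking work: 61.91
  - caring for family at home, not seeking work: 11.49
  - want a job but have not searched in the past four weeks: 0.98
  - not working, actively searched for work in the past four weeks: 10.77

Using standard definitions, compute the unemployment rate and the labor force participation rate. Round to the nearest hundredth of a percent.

Unemployment rate ≈ 5.66%; labor force participation rate ≈ 69.55%.

Employed = 179.60 million.
Unemployed = 10.77 million.
Labor force = 179.60 + 10.77 = 190.37 million.
Not in labor force = 8.95 + 61.91 + 11.49 + 0.98 = 83.33 million (those not working and not actively searching are outside the labor force — including those who want a job but have given up searching).
Civilian working-age population = 190.37 + 83.33 = 273.70 million.
Unemployment rate = 10.77 / 190.37 = 5.66%.
Labor force participation rate = 190.37 / 273.70 = 69.55%.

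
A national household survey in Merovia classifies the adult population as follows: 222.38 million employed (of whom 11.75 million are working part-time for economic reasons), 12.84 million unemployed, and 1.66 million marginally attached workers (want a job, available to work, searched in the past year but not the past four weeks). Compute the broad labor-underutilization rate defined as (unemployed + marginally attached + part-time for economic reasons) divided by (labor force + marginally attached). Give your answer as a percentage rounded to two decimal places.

Labor force = 222.38 + 12.84 = 235.22 million.
Numerator = 12.84 + 1.66 + 11.75 = 26.25 million.
Denominator = 235.22 + 1.66 = 236.88 million.
Broad rate = 26.25 / 236.88 = 11.08%.

Broad underutilization rate ≈ 11.08%.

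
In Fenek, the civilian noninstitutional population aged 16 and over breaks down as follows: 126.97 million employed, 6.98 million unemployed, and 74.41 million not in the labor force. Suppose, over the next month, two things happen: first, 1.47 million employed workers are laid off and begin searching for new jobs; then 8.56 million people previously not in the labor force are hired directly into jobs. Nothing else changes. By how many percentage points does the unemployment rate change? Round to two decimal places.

Initially, labor force = 126.97 + 6.98 = 133.95 million, so u = 6.98/133.95 = 5.21%.
After the first change, employed falls and unemployed rises by 1.47; labor force unchanged → E = 125.50, U = 8.45, labor force = 133.95 million.
After the second change, employed and labor force both rise by 8.56; unemployed unchanged → E = 134.06, U = 8.45, labor force = 142.51 million.
New unemployment rate = 8.45 / 142.51 = 5.93%.
Change = 5.93% − 5.21% = +0.72 percentage points.

The unemployment rate changes by +0.72 percentage points.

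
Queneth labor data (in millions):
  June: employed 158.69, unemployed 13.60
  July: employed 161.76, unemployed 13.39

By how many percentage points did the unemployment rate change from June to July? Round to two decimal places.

The unemployment rate changed by −0.25 percentage points.

June: labor force = 158.69 + 13.60 = 172.29; u = 13.60/172.29 = 7.89%.
July: labor force = 161.76 + 13.39 = 175.15; u = 13.39/175.15 = 7.64%.
Change = 7.64% − 7.89% = −0.25 pp.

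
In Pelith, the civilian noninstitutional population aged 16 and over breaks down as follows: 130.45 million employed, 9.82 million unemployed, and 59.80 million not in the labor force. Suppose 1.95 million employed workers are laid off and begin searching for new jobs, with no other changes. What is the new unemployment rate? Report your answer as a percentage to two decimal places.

Initially, labor force = 130.45 + 9.82 = 140.27 million, so u = 9.82/140.27 = 7.00%.
After the change, employed falls and unemployed rises by 1.95; labor force unchanged → E = 128.50, U = 11.77, labor force = 140.27 million.
New unemployment rate = 11.77 / 140.27 = 8.39%.

New unemployment rate ≈ 8.39%.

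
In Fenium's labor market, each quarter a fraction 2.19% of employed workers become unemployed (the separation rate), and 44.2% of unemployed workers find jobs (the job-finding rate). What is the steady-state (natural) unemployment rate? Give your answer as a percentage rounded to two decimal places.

At steady state the flows balance: s·E = f·U, so U/(E+U) = s/(s+f).
u* = 2.19 / (2.19 + 44.2) = 2.19 / 46.39 = 4.72%.

Steady-state unemployment rate ≈ 4.72%.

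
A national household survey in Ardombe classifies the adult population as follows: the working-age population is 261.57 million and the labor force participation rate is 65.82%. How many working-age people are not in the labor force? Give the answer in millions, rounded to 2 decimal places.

About 89.40 million are not in the labor force.

Share not in the labor force = 1 − 0.6582 = 0.3418.
Not in labor force = 0.3418 × 261.57 ≈ 89.40 million.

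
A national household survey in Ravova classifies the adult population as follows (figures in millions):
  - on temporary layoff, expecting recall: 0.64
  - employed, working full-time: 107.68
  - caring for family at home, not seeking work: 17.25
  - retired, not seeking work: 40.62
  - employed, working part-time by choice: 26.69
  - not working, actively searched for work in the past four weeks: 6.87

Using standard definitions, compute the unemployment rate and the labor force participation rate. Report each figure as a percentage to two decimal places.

Unemployment rate ≈ 5.29%; labor force participation rate ≈ 71.03%.

Employed = 107.68 + 26.69 = 134.37 million.
Unemployed = 0.64 + 6.87 = 7.51 million (jobless and actively searching, or on temporary layoff).
Labor force = 134.37 + 7.51 = 141.88 million.
Not in labor force = 17.25 + 40.62 = 57.87 million (those not working and not actively searching are outside the labor force).
Civilian working-age population = 141.88 + 57.87 = 199.75 million.
Unemployment rate = 7.51 / 141.88 = 5.29%.
Labor force participation rate = 141.88 / 199.75 = 71.03%.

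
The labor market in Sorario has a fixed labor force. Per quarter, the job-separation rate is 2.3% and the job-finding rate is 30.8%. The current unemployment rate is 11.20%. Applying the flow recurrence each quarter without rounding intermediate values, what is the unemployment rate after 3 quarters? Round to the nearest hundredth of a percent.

With a fixed labor force, u_{t+1} = u_t + s·(1−u_t) − f·u_t = u_t·(1−s−f) + s.
Here 1−s−f = 0.669 and s = 0.023.
u_1 = 0.112000 × 0.669 + 0.023 = 0.097928.
u_2 = 0.097928 × 0.669 + 0.023 = 0.088514.
u_3 = 0.088514 × 0.669 + 0.023 = 0.082216.

Unemployment rate after three quarters ≈ 8.22%.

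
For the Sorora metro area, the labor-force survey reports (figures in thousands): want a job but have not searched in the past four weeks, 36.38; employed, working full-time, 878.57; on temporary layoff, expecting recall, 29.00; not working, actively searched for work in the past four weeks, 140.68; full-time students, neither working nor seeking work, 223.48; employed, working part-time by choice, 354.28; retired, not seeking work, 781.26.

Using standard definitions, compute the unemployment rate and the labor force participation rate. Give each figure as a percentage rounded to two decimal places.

Employed = 878.57 + 354.28 = 1,232.85 thousand.
Unemployed = 29.00 + 140.68 = 169.68 thousand (jobless and actively searching, or on temporary layoff).
Labor force = 1,232.85 + 169.68 = 1,402.53 thousand.
Not in labor force = 36.38 + 223.48 + 781.26 = 1,041.12 thousand (those not working and not actively searching are outside the labor force — including those who want a job but have given up searching).
Civilian working-age population = 1,402.53 + 1,041.12 = 2,443.65 thousand.
Unemployment rate = 169.68 / 1,402.53 = 12.10%.
Labor force participation rate = 1,402.53 / 2,443.65 = 57.39%.

Unemployment rate ≈ 12.10%; labor force participation rate ≈ 57.39%.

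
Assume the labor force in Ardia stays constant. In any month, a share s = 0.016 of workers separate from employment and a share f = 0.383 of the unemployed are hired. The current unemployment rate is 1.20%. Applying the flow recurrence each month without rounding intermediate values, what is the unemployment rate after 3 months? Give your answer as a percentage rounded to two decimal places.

Unemployment rate after three months ≈ 3.40%.

With a fixed labor force, u_{t+1} = u_t + s·(1−u_t) − f·u_t = u_t·(1−s−f) + s.
Here 1−s−f = 0.601 and s = 0.016.
u_1 = 0.012000 × 0.601 + 0.016 = 0.023212.
u_2 = 0.023212 × 0.601 + 0.016 = 0.029950.
u_3 = 0.029950 × 0.601 + 0.016 = 0.034000.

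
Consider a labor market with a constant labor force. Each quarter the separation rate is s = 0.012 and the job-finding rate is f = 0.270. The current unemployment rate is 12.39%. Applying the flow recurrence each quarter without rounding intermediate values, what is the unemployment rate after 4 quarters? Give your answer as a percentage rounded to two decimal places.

Unemployment rate after four quarters ≈ 6.42%.

With a fixed labor force, u_{t+1} = u_t + s·(1−u_t) − f·u_t = u_t·(1−s−f) + s.
Here 1−s−f = 0.718 and s = 0.012.
u_1 = 0.123900 × 0.718 + 0.012 = 0.100960.
u_2 = 0.100960 × 0.718 + 0.012 = 0.084489.
u_3 = 0.084489 × 0.718 + 0.012 = 0.072663.
u_4 = 0.072663 × 0.718 + 0.012 = 0.064172.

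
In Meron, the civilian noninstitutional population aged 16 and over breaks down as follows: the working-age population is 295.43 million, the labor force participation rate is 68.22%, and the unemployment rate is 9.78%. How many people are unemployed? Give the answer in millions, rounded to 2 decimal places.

About 19.71 million are unemployed.

Labor force = 0.6822 × 295.43 = 201.54 million.
Unemployed = 0.0978 × 201.54 ≈ 19.71 million.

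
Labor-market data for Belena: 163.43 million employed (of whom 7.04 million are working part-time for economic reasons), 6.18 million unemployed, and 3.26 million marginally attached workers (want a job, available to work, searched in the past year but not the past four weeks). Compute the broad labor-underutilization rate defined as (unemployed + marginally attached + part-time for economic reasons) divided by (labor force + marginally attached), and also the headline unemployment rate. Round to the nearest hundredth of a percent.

Labor force = 163.43 + 6.18 = 169.61 million.
Numerator = 6.18 + 3.26 + 7.04 = 16.48 million.
Denominator = 169.61 + 3.26 = 172.87 million.
Broad rate = 16.48 / 172.87 = 9.53%.
Headline unemployment rate = 6.18 / 169.61 = 3.64%.

Broad underutilization rate ≈ 9.53%; headline unemployment rate ≈ 3.64%.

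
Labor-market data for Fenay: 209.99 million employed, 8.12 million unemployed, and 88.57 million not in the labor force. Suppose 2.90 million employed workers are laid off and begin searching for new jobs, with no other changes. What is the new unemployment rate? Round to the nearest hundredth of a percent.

Initially, labor force = 209.99 + 8.12 = 218.11 million, so u = 8.12/218.11 = 3.72%.
After the change, employed falls and unemployed rises by 2.90; labor force unchanged → E = 207.09, U = 11.02, labor force = 218.11 million.
New unemployment rate = 11.02 / 218.11 = 5.05%.

New unemployment rate ≈ 5.05%.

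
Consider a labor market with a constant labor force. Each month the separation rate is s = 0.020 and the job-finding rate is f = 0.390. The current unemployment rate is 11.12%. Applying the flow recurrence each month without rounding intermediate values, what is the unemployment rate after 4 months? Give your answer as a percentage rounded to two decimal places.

Unemployment rate after four months ≈ 5.63%.

With a fixed labor force, u_{t+1} = u_t + s·(1−u_t) − f·u_t = u_t·(1−s−f) + s.
Here 1−s−f = 0.590 and s = 0.020.
u_1 = 0.111200 × 0.590 + 0.020 = 0.085608.
u_2 = 0.085608 × 0.590 + 0.020 = 0.070509.
u_3 = 0.070509 × 0.590 + 0.020 = 0.061600.
u_4 = 0.061600 × 0.590 + 0.020 = 0.056344.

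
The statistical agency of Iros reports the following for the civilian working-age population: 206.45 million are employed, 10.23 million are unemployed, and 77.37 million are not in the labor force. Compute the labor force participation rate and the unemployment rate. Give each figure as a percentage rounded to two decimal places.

Labor force participation rate ≈ 73.69%; unemployment rate ≈ 4.72%.

Labor force = employed + unemployed = 206.45 + 10.23 = 216.68 million.
Working-age population = 216.68 + 77.37 = 294.05 million.
Unemployment rate = 10.23 / 216.68 = 4.72%.
Labor force participation rate = 216.68 / 294.05 = 73.69%.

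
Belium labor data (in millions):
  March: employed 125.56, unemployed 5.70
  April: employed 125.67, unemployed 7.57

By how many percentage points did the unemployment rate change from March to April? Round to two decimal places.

The unemployment rate changed by +1.34 percentage points.

March: labor force = 125.56 + 5.70 = 131.26; u = 5.70/131.26 = 4.34%.
April: labor force = 125.67 + 7.57 = 133.24; u = 7.57/133.24 = 5.68%.
Change = 5.68% − 4.34% = +1.34 pp.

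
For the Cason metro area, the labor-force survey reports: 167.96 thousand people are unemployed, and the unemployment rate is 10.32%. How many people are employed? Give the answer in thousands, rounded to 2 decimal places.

Labor force = U / u = 167.96 / 0.1032 ≈ 1,627.52 thousand.
Employed = labor force − unemployed = 1,627.52 − 167.96 = 1,459.56 thousand.

About 1,459.56 thousand are employed.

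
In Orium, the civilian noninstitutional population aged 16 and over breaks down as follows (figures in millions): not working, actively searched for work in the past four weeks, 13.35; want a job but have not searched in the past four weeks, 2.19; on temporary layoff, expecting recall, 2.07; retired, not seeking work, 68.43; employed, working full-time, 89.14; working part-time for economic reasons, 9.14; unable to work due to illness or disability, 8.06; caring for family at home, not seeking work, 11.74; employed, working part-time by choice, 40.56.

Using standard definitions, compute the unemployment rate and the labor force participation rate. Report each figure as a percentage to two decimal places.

Unemployment rate ≈ 10.00%; labor force participation rate ≈ 63.05%.

Employed = 89.14 + 9.14 + 40.56 = 138.84 million (anyone who worked, including part-time for economic reasons, counts as employed).
Unemployed = 13.35 + 2.07 = 15.42 million (jobless and actively searching, or on temporary layoff).
Labor force = 138.84 + 15.42 = 154.26 million.
Not in labor force = 2.19 + 68.43 + 8.06 + 11.74 = 90.42 million (those not working and not actively searching are outside the labor force — including those who want a job but have given up searching).
Civilian working-age population = 154.26 + 90.42 = 244.68 million.
Unemployment rate = 15.42 / 154.26 = 10.00%.
Labor force participation rate = 154.26 / 244.68 = 63.05%.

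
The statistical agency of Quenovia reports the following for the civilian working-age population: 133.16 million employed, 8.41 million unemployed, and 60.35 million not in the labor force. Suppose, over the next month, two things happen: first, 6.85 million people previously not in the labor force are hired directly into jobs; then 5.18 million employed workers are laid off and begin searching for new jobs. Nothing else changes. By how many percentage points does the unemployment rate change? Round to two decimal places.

The unemployment rate changes by +3.22 percentage points.

Initially, labor force = 133.16 + 8.41 = 141.57 million, so u = 8.41/141.57 = 5.94%.
After the first change, employed and labor force both rise by 6.85; unemployed unchanged → E = 140.01, U = 8.41, labor force = 148.42 million.
After the second change, employed falls and unemployed rises by 5.18; labor force unchanged → E = 134.83, U = 13.59, labor force = 148.42 million.
New unemployment rate = 13.59 / 148.42 = 9.16%.
Change = 9.16% − 5.94% = +3.22 percentage points.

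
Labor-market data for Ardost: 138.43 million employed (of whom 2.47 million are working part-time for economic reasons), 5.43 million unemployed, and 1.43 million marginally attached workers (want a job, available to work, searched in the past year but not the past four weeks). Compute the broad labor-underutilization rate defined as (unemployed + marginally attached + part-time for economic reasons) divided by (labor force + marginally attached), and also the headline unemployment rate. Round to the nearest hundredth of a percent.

Broad underutilization rate ≈ 6.42%; headline unemployment rate ≈ 3.77%.

Labor force = 138.43 + 5.43 = 143.86 million.
Numerator = 5.43 + 1.43 + 2.47 = 9.33 million.
Denominator = 143.86 + 1.43 = 145.29 million.
Broad rate = 9.33 / 145.29 = 6.42%.
Headline unemployment rate = 5.43 / 143.86 = 3.77%.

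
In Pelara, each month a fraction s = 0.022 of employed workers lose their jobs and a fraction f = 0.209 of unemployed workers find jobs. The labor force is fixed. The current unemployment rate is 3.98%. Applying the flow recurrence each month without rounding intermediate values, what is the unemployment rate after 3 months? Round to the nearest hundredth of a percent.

Unemployment rate after three months ≈ 7.00%.

With a fixed labor force, u_{t+1} = u_t + s·(1−u_t) − f·u_t = u_t·(1−s−f) + s.
Here 1−s−f = 0.769 and s = 0.022.
u_1 = 0.039800 × 0.769 + 0.022 = 0.052606.
u_2 = 0.052606 × 0.769 + 0.022 = 0.062454.
u_3 = 0.062454 × 0.769 + 0.022 = 0.070027.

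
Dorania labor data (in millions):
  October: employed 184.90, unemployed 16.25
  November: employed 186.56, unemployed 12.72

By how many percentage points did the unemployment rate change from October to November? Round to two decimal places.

October: labor force = 184.90 + 16.25 = 201.15; u = 16.25/201.15 = 8.08%.
November: labor force = 186.56 + 12.72 = 199.28; u = 12.72/199.28 = 6.38%.
Change = 6.38% − 8.08% = −1.70 pp.

The unemployment rate changed by −1.70 percentage points.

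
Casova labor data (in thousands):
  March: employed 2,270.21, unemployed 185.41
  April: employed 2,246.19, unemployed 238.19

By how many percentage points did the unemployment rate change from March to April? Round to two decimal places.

March: labor force = 2,270.21 + 185.41 = 2,455.62; u = 185.41/2,455.62 = 7.55%.
April: labor force = 2,246.19 + 238.19 = 2,484.38; u = 238.19/2,484.38 = 9.59%.
Change = 9.59% − 7.55% = +2.04 pp.

The unemployment rate changed by +2.04 percentage points.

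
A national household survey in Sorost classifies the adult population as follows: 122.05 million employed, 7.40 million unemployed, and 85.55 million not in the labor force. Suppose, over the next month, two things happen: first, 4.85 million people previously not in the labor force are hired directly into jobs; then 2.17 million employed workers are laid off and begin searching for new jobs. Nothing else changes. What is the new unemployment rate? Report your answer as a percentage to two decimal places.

New unemployment rate ≈ 7.13%.

Initially, labor force = 122.05 + 7.40 = 129.45 million, so u = 7.40/129.45 = 5.72%.
After the first change, employed and labor force both rise by 4.85; unemployed unchanged → E = 126.90, U = 7.40, labor force = 134.30 million.
After the second change, employed falls and unemployed rises by 2.17; labor force unchanged → E = 124.73, U = 9.57, labor force = 134.30 million.
New unemployment rate = 9.57 / 134.30 = 7.13%.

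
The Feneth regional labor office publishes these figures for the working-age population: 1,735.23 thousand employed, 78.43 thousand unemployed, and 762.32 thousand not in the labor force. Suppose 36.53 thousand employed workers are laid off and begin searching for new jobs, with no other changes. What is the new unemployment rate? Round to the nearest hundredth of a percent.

New unemployment rate ≈ 6.34%.

Initially, labor force = 1,735.23 + 78.43 = 1,813.66 thousand, so u = 78.43/1,813.66 = 4.32%.
After the change, employed falls and unemployed rises by 36.53; labor force unchanged → E = 1,698.70, U = 114.96, labor force = 1,813.66 thousand.
New unemployment rate = 114.96 / 1,813.66 = 6.34%.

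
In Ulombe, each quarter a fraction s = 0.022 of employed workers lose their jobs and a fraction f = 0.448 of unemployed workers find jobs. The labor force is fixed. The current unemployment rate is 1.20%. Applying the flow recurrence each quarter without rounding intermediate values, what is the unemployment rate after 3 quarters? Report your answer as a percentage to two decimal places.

Unemployment rate after three quarters ≈ 4.16%.

With a fixed labor force, u_{t+1} = u_t + s·(1−u_t) − f·u_t = u_t·(1−s−f) + s.
Here 1−s−f = 0.530 and s = 0.022.
u_1 = 0.012000 × 0.530 + 0.022 = 0.028360.
u_2 = 0.028360 × 0.530 + 0.022 = 0.037031.
u_3 = 0.037031 × 0.530 + 0.022 = 0.041626.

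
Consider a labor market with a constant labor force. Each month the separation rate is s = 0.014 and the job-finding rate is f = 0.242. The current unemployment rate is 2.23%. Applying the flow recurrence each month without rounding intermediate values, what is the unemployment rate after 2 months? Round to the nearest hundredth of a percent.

With a fixed labor force, u_{t+1} = u_t + s·(1−u_t) − f·u_t = u_t·(1−s−f) + s.
Here 1−s−f = 0.744 and s = 0.014.
u_1 = 0.022300 × 0.744 + 0.014 = 0.030591.
u_2 = 0.030591 × 0.744 + 0.014 = 0.036760.

Unemployment rate after two months ≈ 3.68%.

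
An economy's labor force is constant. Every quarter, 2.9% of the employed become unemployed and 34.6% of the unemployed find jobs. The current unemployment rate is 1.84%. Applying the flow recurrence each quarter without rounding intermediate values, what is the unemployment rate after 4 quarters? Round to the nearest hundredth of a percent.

With a fixed labor force, u_{t+1} = u_t + s·(1−u_t) − f·u_t = u_t·(1−s−f) + s.
Here 1−s−f = 0.625 and s = 0.029.
u_1 = 0.018400 × 0.625 + 0.029 = 0.040500.
u_2 = 0.040500 × 0.625 + 0.029 = 0.054312.
u_3 = 0.054312 × 0.625 + 0.029 = 0.062945.
u_4 = 0.062945 × 0.625 + 0.029 = 0.068341.

Unemployment rate after four quarters ≈ 6.83%.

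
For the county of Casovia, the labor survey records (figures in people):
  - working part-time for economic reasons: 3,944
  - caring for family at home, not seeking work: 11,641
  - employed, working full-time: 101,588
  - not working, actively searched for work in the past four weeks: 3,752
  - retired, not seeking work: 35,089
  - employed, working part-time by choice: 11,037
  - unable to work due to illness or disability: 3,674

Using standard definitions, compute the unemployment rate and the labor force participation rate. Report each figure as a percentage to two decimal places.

Unemployment rate ≈ 3.12%; labor force participation rate ≈ 70.48%.

Employed = 3,944 + 101,588 + 11,037 = 116,569 (anyone who worked, including part-time for economic reasons, counts as employed).
Unemployed = 3,752.
Labor force = 116,569 + 3,752 = 120,321.
Not in labor force = 11,641 + 35,089 + 3,674 = 50,404 (those not working and not actively searching are outside the labor force).
Civilian working-age population = 120,321 + 50,404 = 170,725.
Unemployment rate = 3,752 / 120,321 = 3.12%.
Labor force participation rate = 120,321 / 170,725 = 70.48%.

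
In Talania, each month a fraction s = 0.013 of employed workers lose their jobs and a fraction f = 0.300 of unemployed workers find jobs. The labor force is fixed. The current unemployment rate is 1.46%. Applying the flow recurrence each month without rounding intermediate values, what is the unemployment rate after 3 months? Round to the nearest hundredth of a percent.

With a fixed labor force, u_{t+1} = u_t + s·(1−u_t) − f·u_t = u_t·(1−s−f) + s.
Here 1−s−f = 0.687 and s = 0.013.
u_1 = 0.014600 × 0.687 + 0.013 = 0.023030.
u_2 = 0.023030 × 0.687 + 0.013 = 0.028822.
u_3 = 0.028822 × 0.687 + 0.013 = 0.032801.

Unemployment rate after three months ≈ 3.28%.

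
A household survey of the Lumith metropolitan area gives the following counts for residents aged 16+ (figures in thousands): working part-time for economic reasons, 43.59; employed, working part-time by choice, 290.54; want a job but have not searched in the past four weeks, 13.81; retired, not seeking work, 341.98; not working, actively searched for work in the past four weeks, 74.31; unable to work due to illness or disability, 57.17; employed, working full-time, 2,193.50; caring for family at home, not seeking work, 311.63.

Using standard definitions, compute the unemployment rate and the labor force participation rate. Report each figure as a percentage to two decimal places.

Unemployment rate ≈ 2.86%; labor force participation rate ≈ 78.22%.

Employed = 43.59 + 290.54 + 2,193.50 = 2,527.63 thousand (anyone who worked, including part-time for economic reasons, counts as employed).
Unemployed = 74.31 thousand.
Labor force = 2,527.63 + 74.31 = 2,601.94 thousand.
Not in labor force = 13.81 + 341.98 + 57.17 + 311.63 = 724.59 thousand (those not working and not actively searching are outside the labor force — including those who want a job but have given up searching).
Civilian working-age population = 2,601.94 + 724.59 = 3,326.53 thousand.
Unemployment rate = 74.31 / 2,601.94 = 2.86%.
Labor force participation rate = 2,601.94 / 3,326.53 = 78.22%.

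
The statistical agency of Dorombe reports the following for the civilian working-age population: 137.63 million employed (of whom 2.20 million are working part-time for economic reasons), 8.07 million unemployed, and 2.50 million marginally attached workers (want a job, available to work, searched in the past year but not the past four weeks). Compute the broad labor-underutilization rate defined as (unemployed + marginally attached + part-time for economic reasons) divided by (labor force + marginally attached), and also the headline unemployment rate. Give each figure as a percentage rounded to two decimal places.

Labor force = 137.63 + 8.07 = 145.70 million.
Numerator = 8.07 + 2.50 + 2.20 = 12.77 million.
Denominator = 145.70 + 2.50 = 148.20 million.
Broad rate = 12.77 / 148.20 = 8.62%.
Headline unemployment rate = 8.07 / 145.70 = 5.54%.

Broad underutilization rate ≈ 8.62%; headline unemployment rate ≈ 5.54%.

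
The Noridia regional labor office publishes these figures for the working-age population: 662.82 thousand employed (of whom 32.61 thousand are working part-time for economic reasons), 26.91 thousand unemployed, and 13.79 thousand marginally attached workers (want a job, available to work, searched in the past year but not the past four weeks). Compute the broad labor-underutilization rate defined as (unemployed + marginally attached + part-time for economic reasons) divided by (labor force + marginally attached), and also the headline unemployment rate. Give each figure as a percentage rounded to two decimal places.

Labor force = 662.82 + 26.91 = 689.73 thousand.
Numerator = 26.91 + 13.79 + 32.61 = 73.31 thousand.
Denominator = 689.73 + 13.79 = 703.52 thousand.
Broad rate = 73.31 / 703.52 = 10.42%.
Headline unemployment rate = 26.91 / 689.73 = 3.90%.

Broad underutilization rate ≈ 10.42%; headline unemployment rate ≈ 3.90%.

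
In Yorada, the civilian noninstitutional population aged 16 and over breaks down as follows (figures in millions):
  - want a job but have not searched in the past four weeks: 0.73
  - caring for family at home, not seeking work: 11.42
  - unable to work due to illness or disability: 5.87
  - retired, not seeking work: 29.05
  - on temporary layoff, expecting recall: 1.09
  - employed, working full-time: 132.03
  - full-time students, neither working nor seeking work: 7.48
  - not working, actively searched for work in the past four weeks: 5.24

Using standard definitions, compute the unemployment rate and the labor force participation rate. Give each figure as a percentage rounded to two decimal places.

Unemployment rate ≈ 4.58%; labor force participation rate ≈ 71.72%.

Employed = 132.03 million.
Unemployed = 1.09 + 5.24 = 6.33 million (jobless and actively searching, or on temporary layoff).
Labor force = 132.03 + 6.33 = 138.36 million.
Not in labor force = 0.73 + 11.42 + 5.87 + 29.05 + 7.48 = 54.55 million (those not working and not actively searching are outside the labor force — including those who want a job but have given up searching).
Civilian working-age population = 138.36 + 54.55 = 192.91 million.
Unemployment rate = 6.33 / 138.36 = 4.58%.
Labor force participation rate = 138.36 / 192.91 = 71.72%.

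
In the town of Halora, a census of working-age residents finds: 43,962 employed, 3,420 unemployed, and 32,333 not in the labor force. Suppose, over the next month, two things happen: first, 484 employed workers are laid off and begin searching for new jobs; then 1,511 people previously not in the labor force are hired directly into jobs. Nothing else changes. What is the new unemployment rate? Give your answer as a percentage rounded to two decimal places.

New unemployment rate ≈ 7.98%.

Initially, labor force = 43,962 + 3,420 = 47,382, so u = 3,420/47,382 = 7.22%.
After the first change, employed falls and unemployed rises by 484; labor force unchanged → E = 43,478, U = 3,904, labor force = 47,382.
After the second change, employed and labor force both rise by 1,511; unemployed unchanged → E = 44,989, U = 3,904, labor force = 48,893.
New unemployment rate = 3,904 / 48,893 = 7.98%.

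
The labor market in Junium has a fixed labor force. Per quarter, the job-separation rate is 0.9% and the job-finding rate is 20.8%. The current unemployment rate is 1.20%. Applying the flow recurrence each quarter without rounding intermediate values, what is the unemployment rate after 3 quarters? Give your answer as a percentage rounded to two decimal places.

Unemployment rate after three quarters ≈ 2.73%.

With a fixed labor force, u_{t+1} = u_t + s·(1−u_t) − f·u_t = u_t·(1−s−f) + s.
Here 1−s−f = 0.783 and s = 0.009.
u_1 = 0.012000 × 0.783 + 0.009 = 0.018396.
u_2 = 0.018396 × 0.783 + 0.009 = 0.023404.
u_3 = 0.023404 × 0.783 + 0.009 = 0.027325.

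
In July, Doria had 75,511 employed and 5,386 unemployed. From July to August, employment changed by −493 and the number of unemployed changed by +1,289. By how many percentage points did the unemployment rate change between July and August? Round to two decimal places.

The unemployment rate changed by +1.51 percentage points.

July: labor force = 75,511 + 5,386 = 80,897; u = 5,386/80,897 = 6.66%.
August: labor force = 75,018 + 6,675 = 81,693; u = 6,675/81,693 = 8.17%.
Change = 8.17% − 6.66% = +1.51 pp.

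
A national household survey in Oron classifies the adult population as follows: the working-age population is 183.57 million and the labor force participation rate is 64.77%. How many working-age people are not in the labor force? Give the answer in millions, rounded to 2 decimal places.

About 64.67 million are not in the labor force.

Share not in the labor force = 1 − 0.6477 = 0.3523.
Not in labor force = 0.3523 × 183.57 ≈ 64.67 million.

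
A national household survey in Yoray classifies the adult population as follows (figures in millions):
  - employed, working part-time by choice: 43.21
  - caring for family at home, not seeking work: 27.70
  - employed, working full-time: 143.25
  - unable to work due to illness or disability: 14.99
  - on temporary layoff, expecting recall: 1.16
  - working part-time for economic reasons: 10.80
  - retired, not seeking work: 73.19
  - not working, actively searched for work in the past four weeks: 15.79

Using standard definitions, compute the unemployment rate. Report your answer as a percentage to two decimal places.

Employed = 43.21 + 143.25 + 10.80 = 197.26 million (anyone who worked, including part-time for economic reasons, counts as employed).
Unemployed = 1.16 + 15.79 = 16.95 million (jobless and actively searching, or on temporary layoff).
Labor force = 197.26 + 16.95 = 214.21 million.
Unemployment rate = 16.95 / 214.21 = 7.91%.

Unemployment rate ≈ 7.91%.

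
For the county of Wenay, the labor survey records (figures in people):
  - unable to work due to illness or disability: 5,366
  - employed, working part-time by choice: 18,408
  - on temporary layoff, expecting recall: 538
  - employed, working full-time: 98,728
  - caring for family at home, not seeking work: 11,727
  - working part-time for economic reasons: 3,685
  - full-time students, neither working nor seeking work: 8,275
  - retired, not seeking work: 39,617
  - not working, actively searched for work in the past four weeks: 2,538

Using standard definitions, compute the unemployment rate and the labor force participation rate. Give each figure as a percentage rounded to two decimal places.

Employed = 18,408 + 98,728 + 3,685 = 120,821 (anyone who worked, including part-time for economic reasons, counts as employed).
Unemployed = 538 + 2,538 = 3,076 (jobless and actively searching, or on temporary layoff).
Labor force = 120,821 + 3,076 = 123,897.
Not in labor force = 5,366 + 11,727 + 8,275 + 39,617 = 64,985 (those not working and not actively searching are outside the labor force).
Civilian working-age population = 123,897 + 64,985 = 188,882.
Unemployment rate = 3,076 / 123,897 = 2.48%.
Labor force participation rate = 123,897 / 188,882 = 65.59%.

Unemployment rate ≈ 2.48%; labor force participation rate ≈ 65.59%.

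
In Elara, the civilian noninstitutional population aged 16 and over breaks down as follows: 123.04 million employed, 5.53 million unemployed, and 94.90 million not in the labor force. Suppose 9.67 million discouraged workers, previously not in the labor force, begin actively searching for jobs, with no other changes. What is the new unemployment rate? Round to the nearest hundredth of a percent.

Initially, labor force = 123.04 + 5.53 = 128.57 million, so u = 5.53/128.57 = 4.30%.
After the change, unemployed and labor force both rise by 9.67 → E = 123.04, U = 15.20, labor force = 138.24 million.
New unemployment rate = 15.20 / 138.24 = 11.00%.

New unemployment rate ≈ 11.00%.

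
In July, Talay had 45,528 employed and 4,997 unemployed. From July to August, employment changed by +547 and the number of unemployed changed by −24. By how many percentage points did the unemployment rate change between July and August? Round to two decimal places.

July: labor force = 45,528 + 4,997 = 50,525; u = 4,997/50,525 = 9.89%.
August: labor force = 46,075 + 4,973 = 51,048; u = 4,973/51,048 = 9.74%.
Change = 9.74% − 9.89% = −0.15 pp.

The unemployment rate changed by −0.15 percentage points.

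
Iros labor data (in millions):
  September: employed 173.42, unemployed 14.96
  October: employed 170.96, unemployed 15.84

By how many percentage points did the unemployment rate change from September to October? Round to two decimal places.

The unemployment rate changed by +0.54 percentage points.

September: labor force = 173.42 + 14.96 = 188.38; u = 14.96/188.38 = 7.94%.
October: labor force = 170.96 + 15.84 = 186.80; u = 15.84/186.80 = 8.48%.
Change = 8.48% − 7.94% = +0.54 pp.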